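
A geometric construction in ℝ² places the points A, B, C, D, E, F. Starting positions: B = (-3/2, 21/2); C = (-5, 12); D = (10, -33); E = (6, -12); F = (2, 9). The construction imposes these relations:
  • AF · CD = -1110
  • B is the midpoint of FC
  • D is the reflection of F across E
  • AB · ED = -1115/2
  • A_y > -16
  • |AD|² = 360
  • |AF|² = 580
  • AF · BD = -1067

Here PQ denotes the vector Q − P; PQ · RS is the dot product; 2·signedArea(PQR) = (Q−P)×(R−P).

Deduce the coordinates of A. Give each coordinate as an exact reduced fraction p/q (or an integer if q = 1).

A = (4, -15)

1. A_x = 4  [AF · BD = -1067 ∩ AB · ED = -1115/2]
2. A_y = -15  [AF · BD = -1067 ∩ AB · ED = -1115/2]
   → A = (4, -15)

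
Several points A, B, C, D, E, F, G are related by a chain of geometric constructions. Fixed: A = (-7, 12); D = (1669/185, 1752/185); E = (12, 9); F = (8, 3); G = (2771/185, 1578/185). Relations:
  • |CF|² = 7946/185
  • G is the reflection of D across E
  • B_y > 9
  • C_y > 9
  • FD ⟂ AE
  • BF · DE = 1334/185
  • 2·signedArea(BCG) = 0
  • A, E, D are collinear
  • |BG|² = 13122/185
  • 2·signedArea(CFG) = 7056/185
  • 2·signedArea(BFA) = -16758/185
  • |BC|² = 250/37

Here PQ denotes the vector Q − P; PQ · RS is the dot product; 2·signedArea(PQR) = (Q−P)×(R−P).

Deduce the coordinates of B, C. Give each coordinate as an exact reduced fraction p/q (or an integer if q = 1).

B = (1232/185, 1821/185)
C = (1707/185, 1746/185)

1. B_x = 1232/185  [2·signedArea(BFA) = -16758/185 ∩ BF · DE = 1334/185]
2. B_y = 1821/185  [2·signedArea(BFA) = -16758/185 ∩ BF · DE = 1334/185]
   → B = (1232/185, 1821/185)
3. C_x = 1707/185  [2·signedArea(BCG) = 0 ∩ 2·signedArea(CFG) = 7056/185]
4. C_y = 1746/185  [2·signedArea(BCG) = 0 ∩ 2·signedArea(CFG) = 7056/185]
   → C = (1707/185, 1746/185)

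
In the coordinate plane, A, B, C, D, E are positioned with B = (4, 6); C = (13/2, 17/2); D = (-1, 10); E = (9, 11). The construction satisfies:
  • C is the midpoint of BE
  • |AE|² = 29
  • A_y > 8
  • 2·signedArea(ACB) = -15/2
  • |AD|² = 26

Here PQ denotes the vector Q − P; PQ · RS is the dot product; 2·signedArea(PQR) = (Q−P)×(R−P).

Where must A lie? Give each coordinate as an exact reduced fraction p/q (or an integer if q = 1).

A = (4, 9)

1. A_x = 4  [line 5/2·x + -5/2·y + 25/2 = 0 ∩ |AD|² = 26]
2. A_y = 9  [line 5/2·x + -5/2·y + 25/2 = 0 ∩ |AD|² = 26]
   → A = (4, 9)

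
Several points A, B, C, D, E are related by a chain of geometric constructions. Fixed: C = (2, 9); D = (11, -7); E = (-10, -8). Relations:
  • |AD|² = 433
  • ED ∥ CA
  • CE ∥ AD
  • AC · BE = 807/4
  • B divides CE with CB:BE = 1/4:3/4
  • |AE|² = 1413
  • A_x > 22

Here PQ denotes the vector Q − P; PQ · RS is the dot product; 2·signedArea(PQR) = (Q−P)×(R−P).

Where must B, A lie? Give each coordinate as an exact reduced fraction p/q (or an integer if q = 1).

1. B_x = -1  [B divides CE with CB:BE = 1/4:3/4]
2. B_y = 19/4  [B divides CE with CB:BE = 1/4:3/4]
   → B = (-1, 19/4)
3. A_x = 23  [CE ∥ AD ∩ ED ∥ CA]
4. A_y = 10  [CE ∥ AD ∩ ED ∥ CA]
   → A = (23, 10)

A = (23, 10)
B = (-1, 19/4)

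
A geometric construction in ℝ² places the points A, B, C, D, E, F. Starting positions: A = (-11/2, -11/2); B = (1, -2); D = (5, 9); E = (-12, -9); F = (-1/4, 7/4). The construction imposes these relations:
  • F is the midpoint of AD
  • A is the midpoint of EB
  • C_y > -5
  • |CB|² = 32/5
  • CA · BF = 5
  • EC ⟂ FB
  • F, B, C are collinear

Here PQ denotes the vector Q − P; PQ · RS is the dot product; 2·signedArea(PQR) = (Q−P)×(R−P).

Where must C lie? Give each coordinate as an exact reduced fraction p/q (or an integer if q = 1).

C = (9/5, -22/5)

1. C_x = 9/5  [F, B, C are collinear ∩ EC ⟂ FB]
2. C_y = -22/5  [F, B, C are collinear ∩ EC ⟂ FB]
   → C = (9/5, -22/5)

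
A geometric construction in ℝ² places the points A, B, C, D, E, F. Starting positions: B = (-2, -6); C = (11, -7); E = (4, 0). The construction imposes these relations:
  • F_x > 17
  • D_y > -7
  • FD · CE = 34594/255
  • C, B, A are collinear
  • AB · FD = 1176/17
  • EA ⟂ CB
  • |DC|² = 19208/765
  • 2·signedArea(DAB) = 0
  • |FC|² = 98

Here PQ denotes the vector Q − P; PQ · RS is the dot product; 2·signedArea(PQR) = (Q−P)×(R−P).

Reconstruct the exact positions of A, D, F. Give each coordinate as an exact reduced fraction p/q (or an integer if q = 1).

A = (298/85, -546/85)
D = (1531/255, -1687/255)
F = (18, -14)

1. A_x = 298/85  [C, B, A are collinear ∩ EA ⟂ CB]
2. A_y = -546/85  [C, B, A are collinear ∩ EA ⟂ CB]
   → A = (298/85, -546/85)
3. D_x = 1531/255  [line -36/85·x + -468/85·y + -576/17 = 0 ∩ |DC|² = 19208/765]
4. D_y = -1687/255  [line -36/85·x + -468/85·y + -576/17 = 0 ∩ |DC|² = 19208/765]
   → D = (1531/255, -1687/255)
5. F_x = 18  [FD · CE = 34594/255 ∩ AB · FD = 1176/17]
6. F_y = -14  [FD · CE = 34594/255 ∩ AB · FD = 1176/17]
   → F = (18, -14)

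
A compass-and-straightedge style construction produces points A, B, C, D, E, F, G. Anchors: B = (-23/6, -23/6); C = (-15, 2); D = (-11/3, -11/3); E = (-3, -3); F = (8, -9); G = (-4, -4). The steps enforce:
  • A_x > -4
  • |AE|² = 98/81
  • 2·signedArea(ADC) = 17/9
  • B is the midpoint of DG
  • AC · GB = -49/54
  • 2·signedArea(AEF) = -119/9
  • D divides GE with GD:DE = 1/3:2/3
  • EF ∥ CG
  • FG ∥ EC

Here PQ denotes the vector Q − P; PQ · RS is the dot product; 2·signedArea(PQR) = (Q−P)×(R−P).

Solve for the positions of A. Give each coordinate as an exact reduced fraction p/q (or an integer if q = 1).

1. A_x = -34/9  [2·signedArea(AEF) = -119/9 ∩ AC · GB = -49/54]
2. A_y = -34/9  [2·signedArea(AEF) = -119/9 ∩ AC · GB = -49/54]
   → A = (-34/9, -34/9)

A = (-34/9, -34/9)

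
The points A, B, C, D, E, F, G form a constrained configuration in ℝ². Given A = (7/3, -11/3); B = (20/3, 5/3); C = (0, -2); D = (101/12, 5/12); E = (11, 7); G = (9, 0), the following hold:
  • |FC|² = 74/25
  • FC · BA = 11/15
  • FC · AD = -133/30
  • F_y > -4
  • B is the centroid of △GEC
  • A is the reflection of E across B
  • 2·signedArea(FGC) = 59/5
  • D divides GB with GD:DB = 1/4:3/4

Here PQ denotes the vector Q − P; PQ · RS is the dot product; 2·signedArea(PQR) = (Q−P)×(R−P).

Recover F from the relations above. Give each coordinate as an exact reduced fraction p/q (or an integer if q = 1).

F = (7/5, -3)

1. F_x = 7/5  [2·signedArea(FGC) = 59/5 ∩ FC · AD = -133/30]
2. F_y = -3  [2·signedArea(FGC) = 59/5 ∩ FC · AD = -133/30]
   → F = (7/5, -3)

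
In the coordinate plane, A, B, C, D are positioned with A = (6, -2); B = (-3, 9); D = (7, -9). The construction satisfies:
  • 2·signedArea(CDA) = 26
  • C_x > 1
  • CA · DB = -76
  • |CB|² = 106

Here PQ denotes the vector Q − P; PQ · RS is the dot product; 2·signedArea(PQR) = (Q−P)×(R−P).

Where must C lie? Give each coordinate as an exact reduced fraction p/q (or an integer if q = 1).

C = (2, 0)

1. C_x = 2  [2·signedArea(CDA) = 26 ∩ CA · DB = -76]
2. C_y = 0  [2·signedArea(CDA) = 26 ∩ CA · DB = -76]
   → C = (2, 0)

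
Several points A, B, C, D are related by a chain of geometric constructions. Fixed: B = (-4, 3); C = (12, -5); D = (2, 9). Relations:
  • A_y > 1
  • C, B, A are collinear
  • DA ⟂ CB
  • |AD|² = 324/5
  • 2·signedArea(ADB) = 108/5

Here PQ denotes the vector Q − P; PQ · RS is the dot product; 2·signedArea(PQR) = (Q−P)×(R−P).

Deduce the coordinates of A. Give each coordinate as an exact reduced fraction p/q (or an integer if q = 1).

A = (-8/5, 9/5)

1. A_x = -8/5  [C, B, A are collinear ∩ DA ⟂ CB]
2. A_y = 9/5  [C, B, A are collinear ∩ DA ⟂ CB]
   → A = (-8/5, 9/5)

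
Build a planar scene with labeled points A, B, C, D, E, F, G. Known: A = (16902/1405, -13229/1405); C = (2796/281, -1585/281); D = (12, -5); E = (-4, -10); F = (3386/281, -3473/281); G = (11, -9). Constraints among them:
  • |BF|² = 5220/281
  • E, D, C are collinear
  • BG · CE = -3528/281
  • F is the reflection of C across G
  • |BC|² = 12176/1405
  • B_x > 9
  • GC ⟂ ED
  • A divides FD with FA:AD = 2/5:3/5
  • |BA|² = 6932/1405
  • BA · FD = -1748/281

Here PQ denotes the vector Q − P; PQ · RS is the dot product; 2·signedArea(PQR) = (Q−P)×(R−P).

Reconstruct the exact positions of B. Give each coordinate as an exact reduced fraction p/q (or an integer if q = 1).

B = (14008/1405, -12061/1405)

1. B_x = 14008/1405  [BG · CE = -3528/281 ∩ BA · FD = -1748/281]
2. B_y = -12061/1405  [BG · CE = -3528/281 ∩ BA · FD = -1748/281]
   → B = (14008/1405, -12061/1405)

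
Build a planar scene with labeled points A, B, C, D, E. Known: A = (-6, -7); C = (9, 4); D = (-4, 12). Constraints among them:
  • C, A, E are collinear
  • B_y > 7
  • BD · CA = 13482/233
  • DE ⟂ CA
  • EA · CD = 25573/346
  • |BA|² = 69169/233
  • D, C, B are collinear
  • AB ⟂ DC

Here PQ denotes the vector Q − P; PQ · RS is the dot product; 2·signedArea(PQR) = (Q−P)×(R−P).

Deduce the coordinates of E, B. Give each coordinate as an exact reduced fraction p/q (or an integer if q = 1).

1. E_x = 1509/346  [C, A, E are collinear ∩ DE ⟂ CA]
2. E_y = 207/346  [C, A, E are collinear ∩ DE ⟂ CA]
   → E = (1509/346, 207/346)
3. B_x = 706/233  [D, C, B are collinear ∩ AB ⟂ DC]
4. B_y = 1788/233  [D, C, B are collinear ∩ AB ⟂ DC]
   → B = (706/233, 1788/233)

B = (706/233, 1788/233)
E = (1509/346, 207/346)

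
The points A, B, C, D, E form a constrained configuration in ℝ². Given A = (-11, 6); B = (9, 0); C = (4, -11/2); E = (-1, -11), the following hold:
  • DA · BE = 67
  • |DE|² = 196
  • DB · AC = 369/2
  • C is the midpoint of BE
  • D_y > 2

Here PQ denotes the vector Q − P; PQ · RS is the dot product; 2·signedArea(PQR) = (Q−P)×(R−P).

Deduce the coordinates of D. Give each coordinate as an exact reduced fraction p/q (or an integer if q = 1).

D = (-1, 3)

1. D_x = -1  [DB · AC = 369/2 ∩ DA · BE = 67]
2. D_y = 3  [DB · AC = 369/2 ∩ DA · BE = 67]
   → D = (-1, 3)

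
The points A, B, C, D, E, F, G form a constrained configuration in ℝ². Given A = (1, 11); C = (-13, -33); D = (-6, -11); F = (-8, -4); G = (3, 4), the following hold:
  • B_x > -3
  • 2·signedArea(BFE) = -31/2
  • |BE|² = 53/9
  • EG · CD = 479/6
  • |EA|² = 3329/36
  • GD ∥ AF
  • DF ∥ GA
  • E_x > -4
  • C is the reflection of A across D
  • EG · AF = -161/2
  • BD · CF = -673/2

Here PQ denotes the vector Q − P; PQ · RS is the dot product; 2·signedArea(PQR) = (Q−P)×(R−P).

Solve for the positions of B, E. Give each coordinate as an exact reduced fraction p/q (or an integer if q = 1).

1. E_x = -19/6  [EG · CD = 479/6 ∩ EG · AF = -161/2]
2. E_y = 7/3  [EG · CD = 479/6 ∩ EG · AF = -161/2]
   → E = (-19/6, 7/3)
3. B_x = -5/2  [BD · CF = -673/2 ∩ 2·signedArea(BFE) = -31/2]
4. B_y = 0  [BD · CF = -673/2 ∩ 2·signedArea(BFE) = -31/2]
   → B = (-5/2, 0)

B = (-5/2, 0)
E = (-19/6, 7/3)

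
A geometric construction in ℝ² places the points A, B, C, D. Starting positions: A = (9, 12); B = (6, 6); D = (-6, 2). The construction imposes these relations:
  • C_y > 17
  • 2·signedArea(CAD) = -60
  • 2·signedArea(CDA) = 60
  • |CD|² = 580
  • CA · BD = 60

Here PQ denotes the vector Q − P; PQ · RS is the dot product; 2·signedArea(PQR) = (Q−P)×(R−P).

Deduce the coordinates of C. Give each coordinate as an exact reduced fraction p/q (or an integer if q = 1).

C = (12, 18)

1. C_x = 12  [2·signedArea(CAD) = -60 ∩ CA · BD = 60]
2. C_y = 18  [2·signedArea(CAD) = -60 ∩ CA · BD = 60]
   → C = (12, 18)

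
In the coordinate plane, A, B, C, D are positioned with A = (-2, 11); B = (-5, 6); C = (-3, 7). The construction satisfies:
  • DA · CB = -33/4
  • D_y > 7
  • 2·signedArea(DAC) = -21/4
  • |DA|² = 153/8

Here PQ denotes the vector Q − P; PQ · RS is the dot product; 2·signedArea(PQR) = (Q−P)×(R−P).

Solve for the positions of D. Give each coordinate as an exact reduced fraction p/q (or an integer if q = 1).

1. D_x = -17/4  [2·signedArea(DAC) = -21/4 ∩ DA · CB = -33/4]
2. D_y = 29/4  [2·signedArea(DAC) = -21/4 ∩ DA · CB = -33/4]
   → D = (-17/4, 29/4)

D = (-17/4, 29/4)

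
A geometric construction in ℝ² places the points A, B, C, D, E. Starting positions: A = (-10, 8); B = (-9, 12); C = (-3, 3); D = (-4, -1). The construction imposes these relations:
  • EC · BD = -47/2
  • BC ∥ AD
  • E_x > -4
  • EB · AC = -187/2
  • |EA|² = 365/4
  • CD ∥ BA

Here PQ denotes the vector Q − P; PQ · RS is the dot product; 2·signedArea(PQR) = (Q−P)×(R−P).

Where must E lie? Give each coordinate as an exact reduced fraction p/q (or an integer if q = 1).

E = (-7/2, 1)

1. E_x = -7/2  [EC · BD = -47/2 ∩ EB · AC = -187/2]
2. E_y = 1  [EC · BD = -47/2 ∩ EB · AC = -187/2]
   → E = (-7/2, 1)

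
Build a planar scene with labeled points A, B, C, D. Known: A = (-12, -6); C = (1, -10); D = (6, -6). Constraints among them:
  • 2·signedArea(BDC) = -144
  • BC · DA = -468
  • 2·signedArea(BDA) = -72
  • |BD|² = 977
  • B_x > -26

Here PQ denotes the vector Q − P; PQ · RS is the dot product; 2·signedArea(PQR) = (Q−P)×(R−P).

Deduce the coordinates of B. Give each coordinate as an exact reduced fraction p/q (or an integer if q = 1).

B = (-25, -2)

1. B_x = -25  [2·signedArea(BDC) = -144 ∩ 2·signedArea(BDA) = -72]
2. B_y = -2  [2·signedArea(BDC) = -144 ∩ 2·signedArea(BDA) = -72]
   → B = (-25, -2)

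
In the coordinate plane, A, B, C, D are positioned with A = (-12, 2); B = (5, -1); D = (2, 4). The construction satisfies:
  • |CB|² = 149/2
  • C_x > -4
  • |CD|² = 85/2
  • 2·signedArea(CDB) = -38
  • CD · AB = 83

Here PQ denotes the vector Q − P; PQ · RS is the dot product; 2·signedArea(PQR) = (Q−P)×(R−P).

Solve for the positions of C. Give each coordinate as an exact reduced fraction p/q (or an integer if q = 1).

1. C_x = -7/2  [CD · AB = 83 ∩ 2·signedArea(CDB) = -38]
2. C_y = 1/2  [CD · AB = 83 ∩ 2·signedArea(CDB) = -38]
   → C = (-7/2, 1/2)

C = (-7/2, 1/2)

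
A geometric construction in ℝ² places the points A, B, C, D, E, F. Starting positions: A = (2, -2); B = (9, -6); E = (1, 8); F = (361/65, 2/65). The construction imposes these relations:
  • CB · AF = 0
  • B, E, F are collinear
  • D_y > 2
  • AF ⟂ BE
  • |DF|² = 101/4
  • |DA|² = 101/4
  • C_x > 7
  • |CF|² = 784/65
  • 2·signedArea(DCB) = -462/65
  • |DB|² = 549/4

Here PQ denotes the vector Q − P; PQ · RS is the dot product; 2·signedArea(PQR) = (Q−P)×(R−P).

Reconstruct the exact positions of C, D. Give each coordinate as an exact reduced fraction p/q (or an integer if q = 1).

C = (473/65, -194/65)
D = (3/2, 3)

1. C_x = 473/65  [line -231/65·x + -132/65·y + 99/5 = 0 ∩ |CF|² = 784/65]
2. C_y = -194/65  [line -231/65·x + -132/65·y + 99/5 = 0 ∩ |CF|² = 784/65]
   → C = (473/65, -194/65)
3. D_x = 3/2  [line 196/65·x + 112/65·y + -126/13 = 0 ∩ |DF|² = 101/4]
4. D_y = 3  [line 196/65·x + 112/65·y + -126/13 = 0 ∩ |DF|² = 101/4]
   → D = (3/2, 3)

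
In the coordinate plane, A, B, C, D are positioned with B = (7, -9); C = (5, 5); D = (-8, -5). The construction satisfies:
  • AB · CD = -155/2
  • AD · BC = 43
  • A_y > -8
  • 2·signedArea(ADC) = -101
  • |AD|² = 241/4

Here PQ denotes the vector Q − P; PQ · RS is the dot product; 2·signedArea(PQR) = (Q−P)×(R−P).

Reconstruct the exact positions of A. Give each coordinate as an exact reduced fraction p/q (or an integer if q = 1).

1. A_x = -1/2  [2·signedArea(ADC) = -101 ∩ AD · BC = 43]
2. A_y = -7  [2·signedArea(ADC) = -101 ∩ AD · BC = 43]
   → A = (-1/2, -7)

A = (-1/2, -7)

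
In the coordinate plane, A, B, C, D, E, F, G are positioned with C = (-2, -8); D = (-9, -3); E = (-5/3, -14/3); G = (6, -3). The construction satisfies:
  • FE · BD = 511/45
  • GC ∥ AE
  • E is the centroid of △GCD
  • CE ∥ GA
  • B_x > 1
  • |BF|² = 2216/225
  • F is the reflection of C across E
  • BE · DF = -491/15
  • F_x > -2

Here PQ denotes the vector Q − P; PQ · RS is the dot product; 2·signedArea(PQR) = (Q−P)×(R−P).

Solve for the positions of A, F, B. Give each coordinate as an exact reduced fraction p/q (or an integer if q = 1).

1. A_x = 19/3  [GC ∥ AE ∩ CE ∥ GA]
2. A_y = 1/3  [GC ∥ AE ∩ CE ∥ GA]
   → A = (19/3, 1/3)
3. F_x = -4/3  [F is the reflection of C across E]
4. F_y = -4/3  [F is the reflection of C across E]
   → F = (-4/3, -4/3)
5. B_x = 26/15  [BE · DF = -491/15 ∩ FE · BD = 511/45]
6. B_y = -2/3  [BE · DF = -491/15 ∩ FE · BD = 511/45]
   → B = (26/15, -2/3)

A = (19/3, 1/3)
B = (26/15, -2/3)
F = (-4/3, -4/3)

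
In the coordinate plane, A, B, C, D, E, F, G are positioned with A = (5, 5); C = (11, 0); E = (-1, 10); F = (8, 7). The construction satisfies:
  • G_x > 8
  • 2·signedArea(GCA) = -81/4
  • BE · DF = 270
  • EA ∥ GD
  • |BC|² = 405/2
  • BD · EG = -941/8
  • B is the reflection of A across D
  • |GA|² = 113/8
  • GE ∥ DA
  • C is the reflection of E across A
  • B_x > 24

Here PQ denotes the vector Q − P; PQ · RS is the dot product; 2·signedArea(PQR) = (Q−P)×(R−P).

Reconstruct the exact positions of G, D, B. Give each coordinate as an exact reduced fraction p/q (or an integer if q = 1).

1. G_x = 35/4  [line -5·x + -6·y + 301/4 = 0 ∩ |GA|² = 113/8]
2. G_y = 21/4  [line -5·x + -6·y + 301/4 = 0 ∩ |GA|² = 113/8]
   → G = (35/4, 21/4)
3. D_x = 59/4  [GE ∥ DA ∩ EA ∥ GD]
4. D_y = 1/4  [GE ∥ DA ∩ EA ∥ GD]
   → D = (59/4, 1/4)
5. B_x = 49/2  [B is the reflection of A across D]
6. B_y = -9/2  [B is the reflection of A across D]
   → B = (49/2, -9/2)

B = (49/2, -9/2)
D = (59/4, 1/4)
G = (35/4, 21/4)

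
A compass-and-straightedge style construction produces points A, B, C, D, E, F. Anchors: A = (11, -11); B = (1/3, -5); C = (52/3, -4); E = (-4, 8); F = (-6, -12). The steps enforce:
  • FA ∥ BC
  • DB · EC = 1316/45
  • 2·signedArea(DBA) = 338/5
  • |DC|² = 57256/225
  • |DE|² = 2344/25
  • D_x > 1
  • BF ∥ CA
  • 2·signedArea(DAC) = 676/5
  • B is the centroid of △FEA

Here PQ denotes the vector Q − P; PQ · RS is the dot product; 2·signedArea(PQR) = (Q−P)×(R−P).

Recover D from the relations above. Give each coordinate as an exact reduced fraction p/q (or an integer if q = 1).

1. D_x = 2  [DB · EC = 1316/45 ∩ 2·signedArea(DBA) = 338/5]
2. D_y = 2/5  [DB · EC = 1316/45 ∩ 2·signedArea(DBA) = 338/5]
   → D = (2, 2/5)

D = (2, 2/5)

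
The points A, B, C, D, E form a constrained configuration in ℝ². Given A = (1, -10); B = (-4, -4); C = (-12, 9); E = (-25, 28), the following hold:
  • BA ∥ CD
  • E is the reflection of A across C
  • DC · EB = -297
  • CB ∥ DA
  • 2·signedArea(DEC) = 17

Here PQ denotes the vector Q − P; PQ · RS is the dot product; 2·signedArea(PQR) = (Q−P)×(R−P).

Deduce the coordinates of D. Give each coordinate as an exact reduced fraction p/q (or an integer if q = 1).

D = (-7, 3)

1. D_x = -7  [CB ∥ DA ∩ BA ∥ CD]
2. D_y = 3  [CB ∥ DA ∩ BA ∥ CD]
   → D = (-7, 3)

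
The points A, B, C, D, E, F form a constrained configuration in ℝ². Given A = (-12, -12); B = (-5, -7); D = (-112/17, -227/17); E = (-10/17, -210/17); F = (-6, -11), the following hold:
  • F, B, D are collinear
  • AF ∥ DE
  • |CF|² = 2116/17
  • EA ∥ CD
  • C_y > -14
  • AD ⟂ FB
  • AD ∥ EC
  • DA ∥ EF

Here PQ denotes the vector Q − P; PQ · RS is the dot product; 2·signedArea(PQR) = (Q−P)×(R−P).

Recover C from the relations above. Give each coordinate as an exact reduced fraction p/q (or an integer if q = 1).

C = (82/17, -233/17)

1. C_x = 82/17  [EA ∥ CD ∩ AD ∥ EC]
2. C_y = -233/17  [EA ∥ CD ∩ AD ∥ EC]
   → C = (82/17, -233/17)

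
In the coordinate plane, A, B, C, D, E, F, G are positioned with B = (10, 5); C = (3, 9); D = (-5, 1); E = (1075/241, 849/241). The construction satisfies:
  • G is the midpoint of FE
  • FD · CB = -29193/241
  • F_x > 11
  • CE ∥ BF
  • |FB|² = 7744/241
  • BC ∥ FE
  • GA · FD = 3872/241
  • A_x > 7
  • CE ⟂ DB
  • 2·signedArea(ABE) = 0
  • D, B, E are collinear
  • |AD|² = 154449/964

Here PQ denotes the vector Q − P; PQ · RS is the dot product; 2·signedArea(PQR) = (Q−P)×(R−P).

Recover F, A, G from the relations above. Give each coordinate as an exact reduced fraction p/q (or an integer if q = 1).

A = (3485/482, 1027/241)
F = (2762/241, -115/241)
G = (3837/482, 367/241)

1. F_x = 2762/241  [BC ∥ FE ∩ CE ∥ BF]
2. F_y = -115/241  [BC ∥ FE ∩ CE ∥ BF]
   → F = (2762/241, -115/241)
3. A_x = 3485/482  [line 356/241·x + -1335/241·y + 3115/241 = 0 ∩ |AD|² = 154449/964]
4. A_y = 1027/241  [line 356/241·x + -1335/241·y + 3115/241 = 0 ∩ |AD|² = 154449/964]
   → A = (3485/482, 1027/241)
5. G_x = 3837/482  [G is the midpoint of FE]
6. G_y = 367/241  [G is the midpoint of FE]
   → G = (3837/482, 367/241)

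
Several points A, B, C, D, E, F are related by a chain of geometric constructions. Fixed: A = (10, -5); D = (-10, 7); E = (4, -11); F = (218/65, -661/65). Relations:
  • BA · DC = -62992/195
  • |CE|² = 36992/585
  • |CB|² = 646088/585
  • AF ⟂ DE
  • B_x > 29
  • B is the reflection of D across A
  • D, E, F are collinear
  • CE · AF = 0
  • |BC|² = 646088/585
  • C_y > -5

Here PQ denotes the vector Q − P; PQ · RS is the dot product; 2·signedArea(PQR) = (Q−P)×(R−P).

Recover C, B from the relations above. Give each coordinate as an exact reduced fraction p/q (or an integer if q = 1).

B = (30, -17)
C = (-172/195, -307/65)

1. C_x = -172/195  [line 432/65·x + 336/65·y + 1968/65 = 0 ∩ |CE|² = 36992/585]
2. C_y = -307/65  [line 432/65·x + 336/65·y + 1968/65 = 0 ∩ |CE|² = 36992/585]
   → C = (-172/195, -307/65)
3. B_x = 30  [B is the reflection of D across A]
4. B_y = -17  [B is the reflection of D across A]
   → B = (30, -17)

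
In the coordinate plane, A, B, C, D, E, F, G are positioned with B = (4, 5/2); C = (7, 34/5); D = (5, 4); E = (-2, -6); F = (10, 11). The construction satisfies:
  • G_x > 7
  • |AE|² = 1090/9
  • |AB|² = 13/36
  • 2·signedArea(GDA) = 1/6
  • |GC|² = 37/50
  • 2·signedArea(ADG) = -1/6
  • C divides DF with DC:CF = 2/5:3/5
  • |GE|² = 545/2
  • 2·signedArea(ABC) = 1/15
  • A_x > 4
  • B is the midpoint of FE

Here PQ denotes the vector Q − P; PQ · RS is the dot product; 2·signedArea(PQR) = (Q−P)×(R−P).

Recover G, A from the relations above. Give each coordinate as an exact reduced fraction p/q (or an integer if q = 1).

A = (13/3, 3)
G = (15/2, 15/2)

1. A_x = 13/3  [line -43/10·x + 3·y + 289/30 = 0 ∩ |AB|² = 13/36]
2. A_y = 3  [line -43/10·x + 3·y + 289/30 = 0 ∩ |AB|² = 13/36]
   → A = (13/3, 3)
3. G_x = 15/2  [line 1·x + -2/3·y + -5/2 = 0 ∩ |GC|² = 37/50]
4. G_y = 15/2  [line 1·x + -2/3·y + -5/2 = 0 ∩ |GC|² = 37/50]
   → G = (15/2, 15/2)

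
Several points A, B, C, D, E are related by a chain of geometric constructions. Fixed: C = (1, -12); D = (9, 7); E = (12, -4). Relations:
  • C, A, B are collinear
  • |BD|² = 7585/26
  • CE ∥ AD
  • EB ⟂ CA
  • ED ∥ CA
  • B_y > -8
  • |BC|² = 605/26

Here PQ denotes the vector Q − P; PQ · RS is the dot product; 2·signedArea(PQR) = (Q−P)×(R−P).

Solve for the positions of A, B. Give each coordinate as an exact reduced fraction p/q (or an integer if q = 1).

A = (-2, -1)
B = (-7/26, -191/26)

1. A_x = -2  [CE ∥ AD ∩ ED ∥ CA]
2. A_y = -1  [CE ∥ AD ∩ ED ∥ CA]
   → A = (-2, -1)
3. B_x = -7/26  [C, A, B are collinear ∩ EB ⟂ CA]
4. B_y = -191/26  [C, A, B are collinear ∩ EB ⟂ CA]
   → B = (-7/26, -191/26)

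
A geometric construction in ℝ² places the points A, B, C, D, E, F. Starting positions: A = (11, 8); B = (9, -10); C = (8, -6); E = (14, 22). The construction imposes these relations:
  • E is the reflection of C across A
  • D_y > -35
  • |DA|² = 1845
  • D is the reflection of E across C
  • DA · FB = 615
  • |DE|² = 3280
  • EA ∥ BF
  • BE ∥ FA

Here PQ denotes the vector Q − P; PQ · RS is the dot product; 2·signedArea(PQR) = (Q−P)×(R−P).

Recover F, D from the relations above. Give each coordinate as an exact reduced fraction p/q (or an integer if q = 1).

1. F_x = 6  [BE ∥ FA ∩ EA ∥ BF]
2. F_y = -24  [BE ∥ FA ∩ EA ∥ BF]
   → F = (6, -24)
3. D_x = 2  [D is the reflection of E across C]
4. D_y = -34  [D is the reflection of E across C]
   → D = (2, -34)

D = (2, -34)
F = (6, -24)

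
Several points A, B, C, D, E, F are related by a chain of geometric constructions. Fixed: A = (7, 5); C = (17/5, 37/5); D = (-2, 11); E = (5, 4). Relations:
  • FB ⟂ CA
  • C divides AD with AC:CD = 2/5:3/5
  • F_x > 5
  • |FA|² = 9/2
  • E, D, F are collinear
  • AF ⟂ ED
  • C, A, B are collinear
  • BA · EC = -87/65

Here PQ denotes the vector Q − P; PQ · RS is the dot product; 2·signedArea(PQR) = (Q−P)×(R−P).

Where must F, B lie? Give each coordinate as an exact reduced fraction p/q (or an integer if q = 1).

1. F_x = 11/2  [E, D, F are collinear ∩ AF ⟂ ED]
2. F_y = 7/2  [E, D, F are collinear ∩ AF ⟂ ED]
   → F = (11/2, 7/2)
3. B_x = 173/26  [C, A, B are collinear ∩ FB ⟂ CA]
4. B_y = 68/13  [C, A, B are collinear ∩ FB ⟂ CA]
   → B = (173/26, 68/13)

B = (173/26, 68/13)
F = (11/2, 7/2)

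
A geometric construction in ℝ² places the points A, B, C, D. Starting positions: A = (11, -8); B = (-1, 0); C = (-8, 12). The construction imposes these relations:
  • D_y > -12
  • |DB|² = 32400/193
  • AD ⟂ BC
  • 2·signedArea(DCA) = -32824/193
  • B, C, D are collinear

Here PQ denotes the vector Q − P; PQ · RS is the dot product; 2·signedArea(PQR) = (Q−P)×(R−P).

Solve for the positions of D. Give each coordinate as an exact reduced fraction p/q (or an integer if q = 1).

D = (1067/193, -2160/193)

1. D_x = 1067/193  [B, C, D are collinear ∩ AD ⟂ BC]
2. D_y = -2160/193  [B, C, D are collinear ∩ AD ⟂ BC]
   → D = (1067/193, -2160/193)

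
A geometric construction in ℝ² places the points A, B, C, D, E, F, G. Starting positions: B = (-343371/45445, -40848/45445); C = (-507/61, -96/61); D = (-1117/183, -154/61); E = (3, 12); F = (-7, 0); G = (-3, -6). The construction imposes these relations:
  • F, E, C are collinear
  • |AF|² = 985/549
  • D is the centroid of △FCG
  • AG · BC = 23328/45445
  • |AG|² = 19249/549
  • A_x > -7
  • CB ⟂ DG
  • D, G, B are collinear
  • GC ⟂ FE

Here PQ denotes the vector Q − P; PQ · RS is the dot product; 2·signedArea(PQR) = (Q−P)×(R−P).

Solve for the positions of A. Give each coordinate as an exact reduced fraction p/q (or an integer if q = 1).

A = (-1199/183, -77/61)

1. A_x = -1199/183  [line 34344/45445·x + 30672/45445·y + 263736/45445 = 0 ∩ |AF|² = 985/549]
2. A_y = -77/61  [line 34344/45445·x + 30672/45445·y + 263736/45445 = 0 ∩ |AF|² = 985/549]
   → A = (-1199/183, -77/61)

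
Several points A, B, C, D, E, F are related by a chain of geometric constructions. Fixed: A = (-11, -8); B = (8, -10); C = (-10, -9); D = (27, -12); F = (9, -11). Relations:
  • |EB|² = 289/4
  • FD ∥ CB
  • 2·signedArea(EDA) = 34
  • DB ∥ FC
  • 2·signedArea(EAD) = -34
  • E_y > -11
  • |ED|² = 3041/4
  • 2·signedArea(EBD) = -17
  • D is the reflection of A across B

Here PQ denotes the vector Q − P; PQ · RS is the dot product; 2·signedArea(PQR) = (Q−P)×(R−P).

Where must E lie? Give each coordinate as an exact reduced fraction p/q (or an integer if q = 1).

1. E_x = -1/2  [line -4·x + -38·y + -382 = 0 ∩ |EB|² = 289/4]
2. E_y = -10  [line -4·x + -38·y + -382 = 0 ∩ |EB|² = 289/4]
   → E = (-1/2, -10)

E = (-1/2, -10)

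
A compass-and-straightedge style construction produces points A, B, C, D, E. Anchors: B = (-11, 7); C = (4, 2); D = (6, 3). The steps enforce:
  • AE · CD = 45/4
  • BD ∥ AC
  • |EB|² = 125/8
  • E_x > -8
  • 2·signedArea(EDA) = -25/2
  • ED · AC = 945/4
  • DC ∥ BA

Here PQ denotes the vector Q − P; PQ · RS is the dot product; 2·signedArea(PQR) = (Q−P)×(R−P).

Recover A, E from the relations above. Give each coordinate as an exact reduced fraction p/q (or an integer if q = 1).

A = (-13, 6)
E = (-29/4, 23/4)

1. A_x = -13  [BD ∥ AC ∩ DC ∥ BA]
2. A_y = 6  [BD ∥ AC ∩ DC ∥ BA]
   → A = (-13, 6)
3. E_x = -29/4  [ED · AC = 945/4 ∩ AE · CD = 45/4]
4. E_y = 23/4  [ED · AC = 945/4 ∩ AE · CD = 45/4]
   → E = (-29/4, 23/4)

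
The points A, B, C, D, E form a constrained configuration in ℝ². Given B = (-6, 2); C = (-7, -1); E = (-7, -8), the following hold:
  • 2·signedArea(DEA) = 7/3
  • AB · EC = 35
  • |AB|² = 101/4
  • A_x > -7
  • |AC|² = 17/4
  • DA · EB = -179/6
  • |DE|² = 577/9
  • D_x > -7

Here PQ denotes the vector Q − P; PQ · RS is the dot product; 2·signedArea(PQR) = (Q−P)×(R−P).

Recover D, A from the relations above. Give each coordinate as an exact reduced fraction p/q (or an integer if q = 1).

1. A_y = -3  [AB · EC = 35]
2. A_x = -13/2  [|AC|² = 17/4]
   → A = (-13/2, -3)
3. D_x = -20/3  [2·signedArea(DEA) = 7/3 ∩ DA · EB = -179/6]
4. D_y = 0  [2·signedArea(DEA) = 7/3 ∩ DA · EB = -179/6]
   → D = (-20/3, 0)

A = (-13/2, -3)
D = (-20/3, 0)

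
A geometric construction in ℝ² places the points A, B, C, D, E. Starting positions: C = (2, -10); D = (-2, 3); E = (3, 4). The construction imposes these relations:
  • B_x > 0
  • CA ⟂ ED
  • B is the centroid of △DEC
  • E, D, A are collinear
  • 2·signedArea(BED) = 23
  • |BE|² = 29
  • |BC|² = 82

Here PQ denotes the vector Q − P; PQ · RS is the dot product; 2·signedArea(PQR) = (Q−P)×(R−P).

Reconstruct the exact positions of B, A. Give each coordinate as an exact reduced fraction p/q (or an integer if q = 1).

1. B_x = 1  [B is the centroid of △DEC]
2. B_y = -1  [B is the centroid of △DEC]
   → B = (1, -1)
3. A_x = -17/26  [E, D, A are collinear ∩ CA ⟂ ED]
4. A_y = 85/26  [E, D, A are collinear ∩ CA ⟂ ED]
   → A = (-17/26, 85/26)

A = (-17/26, 85/26)
B = (1, -1)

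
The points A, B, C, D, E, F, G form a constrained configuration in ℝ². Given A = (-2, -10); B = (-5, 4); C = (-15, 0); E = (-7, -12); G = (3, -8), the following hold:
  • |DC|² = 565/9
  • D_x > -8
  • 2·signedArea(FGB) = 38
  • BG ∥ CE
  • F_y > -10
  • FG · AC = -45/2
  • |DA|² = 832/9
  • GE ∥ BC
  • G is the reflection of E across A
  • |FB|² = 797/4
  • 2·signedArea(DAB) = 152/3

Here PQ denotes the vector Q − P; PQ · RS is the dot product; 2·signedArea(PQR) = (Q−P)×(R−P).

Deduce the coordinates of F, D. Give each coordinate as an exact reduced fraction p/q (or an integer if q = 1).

D = (-22/3, -2)
F = (1/2, -9)

1. F_x = 1/2  [FG · AC = -45/2 ∩ 2·signedArea(FGB) = 38]
2. F_y = -9  [FG · AC = -45/2 ∩ 2·signedArea(FGB) = 38]
   → F = (1/2, -9)
3. D_x = -22/3  [line -14·x + -3·y + -326/3 = 0 ∩ |DC|² = 565/9]
4. D_y = -2  [line -14·x + -3·y + -326/3 = 0 ∩ |DC|² = 565/9]
   → D = (-22/3, -2)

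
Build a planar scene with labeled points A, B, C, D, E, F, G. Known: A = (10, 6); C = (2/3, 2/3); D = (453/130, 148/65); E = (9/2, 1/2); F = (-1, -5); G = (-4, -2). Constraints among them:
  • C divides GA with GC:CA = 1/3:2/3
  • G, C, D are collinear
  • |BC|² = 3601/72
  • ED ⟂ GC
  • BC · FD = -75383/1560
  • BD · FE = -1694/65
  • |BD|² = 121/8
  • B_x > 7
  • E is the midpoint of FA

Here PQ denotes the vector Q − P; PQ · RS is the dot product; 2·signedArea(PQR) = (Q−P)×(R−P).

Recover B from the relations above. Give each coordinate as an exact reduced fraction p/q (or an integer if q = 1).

B = (29/4, 13/4)

1. B_x = 29/4  [BD · FE = -1694/65 ∩ BC · FD = -75383/1560]
2. B_y = 13/4  [BD · FE = -1694/65 ∩ BC · FD = -75383/1560]
   → B = (29/4, 13/4)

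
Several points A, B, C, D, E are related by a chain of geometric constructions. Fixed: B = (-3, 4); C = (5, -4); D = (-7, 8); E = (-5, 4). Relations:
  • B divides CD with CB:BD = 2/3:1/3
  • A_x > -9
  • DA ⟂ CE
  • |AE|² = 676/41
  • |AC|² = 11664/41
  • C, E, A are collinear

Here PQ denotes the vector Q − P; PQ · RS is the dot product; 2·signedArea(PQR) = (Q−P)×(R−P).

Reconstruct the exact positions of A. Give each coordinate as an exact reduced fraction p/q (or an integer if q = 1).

A = (-335/41, 268/41)

1. A_x = -335/41  [C, E, A are collinear ∩ DA ⟂ CE]
2. A_y = 268/41  [C, E, A are collinear ∩ DA ⟂ CE]
   → A = (-335/41, 268/41)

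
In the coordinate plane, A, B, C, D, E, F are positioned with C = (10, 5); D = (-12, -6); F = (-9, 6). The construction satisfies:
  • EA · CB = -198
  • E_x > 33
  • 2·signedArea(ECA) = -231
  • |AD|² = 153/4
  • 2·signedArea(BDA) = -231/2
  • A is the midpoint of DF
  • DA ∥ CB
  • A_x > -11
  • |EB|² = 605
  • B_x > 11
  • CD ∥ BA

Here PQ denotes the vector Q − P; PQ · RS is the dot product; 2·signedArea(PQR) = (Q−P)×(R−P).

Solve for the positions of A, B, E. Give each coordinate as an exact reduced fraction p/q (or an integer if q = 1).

1. A_x = -21/2  [A is the midpoint of DF]
2. A_y = 0  [A is the midpoint of DF]
   → A = (-21/2, 0)
3. B_x = 23/2  [CD ∥ BA ∩ DA ∥ CB]
4. B_y = 11  [CD ∥ BA ∩ DA ∥ CB]
   → B = (23/2, 11)
5. E_x = 67/2  [2·signedArea(ECA) = -231 ∩ EA · CB = -198]
6. E_y = 22  [2·signedArea(ECA) = -231 ∩ EA · CB = -198]
   → E = (67/2, 22)

A = (-21/2, 0)
B = (23/2, 11)
E = (67/2, 22)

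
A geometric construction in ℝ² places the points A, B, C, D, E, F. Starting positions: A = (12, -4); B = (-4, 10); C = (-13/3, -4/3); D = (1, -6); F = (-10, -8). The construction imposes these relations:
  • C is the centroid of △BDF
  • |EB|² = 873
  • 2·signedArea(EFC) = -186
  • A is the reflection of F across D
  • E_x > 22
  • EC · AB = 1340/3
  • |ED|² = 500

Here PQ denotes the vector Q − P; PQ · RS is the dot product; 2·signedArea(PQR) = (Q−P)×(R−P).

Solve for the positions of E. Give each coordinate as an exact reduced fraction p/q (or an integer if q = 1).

E = (23, -2)

1. E_x = 23  [2·signedArea(EFC) = -186 ∩ EC · AB = 1340/3]
2. E_y = -2  [2·signedArea(EFC) = -186 ∩ EC · AB = 1340/3]
   → E = (23, -2)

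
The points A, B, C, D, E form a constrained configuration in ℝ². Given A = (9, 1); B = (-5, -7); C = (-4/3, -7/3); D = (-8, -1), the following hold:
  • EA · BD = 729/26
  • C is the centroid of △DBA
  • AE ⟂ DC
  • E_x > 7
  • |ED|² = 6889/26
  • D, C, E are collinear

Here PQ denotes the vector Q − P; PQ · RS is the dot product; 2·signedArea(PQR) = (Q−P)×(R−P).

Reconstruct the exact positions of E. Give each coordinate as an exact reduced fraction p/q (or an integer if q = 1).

E = (207/26, -109/26)

1. E_x = 207/26  [D, C, E are collinear ∩ AE ⟂ DC]
2. E_y = -109/26  [D, C, E are collinear ∩ AE ⟂ DC]
   → E = (207/26, -109/26)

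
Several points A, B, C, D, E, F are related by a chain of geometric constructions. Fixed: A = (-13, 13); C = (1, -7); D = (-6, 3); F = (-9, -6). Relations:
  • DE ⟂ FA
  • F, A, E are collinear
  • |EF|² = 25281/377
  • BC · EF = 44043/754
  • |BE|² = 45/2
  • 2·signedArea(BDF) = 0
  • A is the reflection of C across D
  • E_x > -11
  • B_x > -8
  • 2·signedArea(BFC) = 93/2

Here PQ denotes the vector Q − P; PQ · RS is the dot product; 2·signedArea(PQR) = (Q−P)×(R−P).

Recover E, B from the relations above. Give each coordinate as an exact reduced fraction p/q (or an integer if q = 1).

1. E_x = -4029/377  [F, A, E are collinear ∩ DE ⟂ FA]
2. E_y = 759/377  [F, A, E are collinear ∩ DE ⟂ FA]
   → E = (-4029/377, 759/377)
3. B_x = -15/2  [2·signedArea(BDF) = 0 ∩ 2·signedArea(BFC) = 93/2]
4. B_y = -3/2  [2·signedArea(BDF) = 0 ∩ 2·signedArea(BFC) = 93/2]
   → B = (-15/2, -3/2)

B = (-15/2, -3/2)
E = (-4029/377, 759/377)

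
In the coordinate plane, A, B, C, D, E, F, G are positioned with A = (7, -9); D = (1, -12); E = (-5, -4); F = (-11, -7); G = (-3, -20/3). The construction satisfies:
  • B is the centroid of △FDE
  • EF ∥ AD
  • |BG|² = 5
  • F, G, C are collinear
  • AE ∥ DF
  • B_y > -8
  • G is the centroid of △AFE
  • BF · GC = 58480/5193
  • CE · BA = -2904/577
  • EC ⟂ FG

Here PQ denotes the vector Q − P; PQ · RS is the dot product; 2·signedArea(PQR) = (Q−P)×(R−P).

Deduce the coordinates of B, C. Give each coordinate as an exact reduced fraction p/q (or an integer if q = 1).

1. B_x = -5  [B is the centroid of △FDE]
2. B_y = -23/3  [B is the centroid of △FDE]
   → B = (-5, -23/3)
3. C_x = -2819/577  [F, G, C are collinear ∩ EC ⟂ FG]
4. C_y = -3892/577  [F, G, C are collinear ∩ EC ⟂ FG]
   → C = (-2819/577, -3892/577)

B = (-5, -23/3)
C = (-2819/577, -3892/577)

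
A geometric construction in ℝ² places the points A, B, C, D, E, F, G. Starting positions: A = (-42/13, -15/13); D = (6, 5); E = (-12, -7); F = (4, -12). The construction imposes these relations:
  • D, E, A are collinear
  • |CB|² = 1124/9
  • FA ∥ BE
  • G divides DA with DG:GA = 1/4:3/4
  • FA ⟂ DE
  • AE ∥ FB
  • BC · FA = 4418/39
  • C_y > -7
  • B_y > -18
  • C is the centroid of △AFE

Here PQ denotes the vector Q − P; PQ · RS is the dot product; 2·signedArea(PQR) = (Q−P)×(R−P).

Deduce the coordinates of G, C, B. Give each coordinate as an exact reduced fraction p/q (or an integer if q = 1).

B = (-62/13, -232/13)
C = (-146/39, -262/39)
G = (48/13, 45/13)

1. G_x = 48/13  [G divides DA with DG:GA = 1/4:3/4]
2. G_y = 45/13  [G divides DA with DG:GA = 1/4:3/4]
   → G = (48/13, 45/13)
3. C_x = -146/39  [C is the centroid of △AFE]
4. C_y = -262/39  [C is the centroid of △AFE]
   → C = (-146/39, -262/39)
5. B_x = -62/13  [FA ∥ BE ∩ AE ∥ FB]
6. B_y = -232/13  [FA ∥ BE ∩ AE ∥ FB]
   → B = (-62/13, -232/13)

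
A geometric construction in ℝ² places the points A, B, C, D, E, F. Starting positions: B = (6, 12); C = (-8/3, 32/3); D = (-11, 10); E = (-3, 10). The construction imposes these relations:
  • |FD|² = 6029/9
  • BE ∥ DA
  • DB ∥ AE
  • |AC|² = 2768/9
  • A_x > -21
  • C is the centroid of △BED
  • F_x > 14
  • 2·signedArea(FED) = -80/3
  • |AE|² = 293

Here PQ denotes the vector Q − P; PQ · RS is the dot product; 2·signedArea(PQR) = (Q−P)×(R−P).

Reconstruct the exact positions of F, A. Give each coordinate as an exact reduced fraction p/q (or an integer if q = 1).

A = (-20, 8)
F = (44/3, 40/3)

1. F_y = 40/3  [2·signedArea(FED) = -80/3]
2. F_x = 44/3  [|FD|² = 6029/9]
   → F = (44/3, 40/3)
3. A_x = -20  [DB ∥ AE ∩ BE ∥ DA]
4. A_y = 8  [DB ∥ AE ∩ BE ∥ DA]
   → A = (-20, 8)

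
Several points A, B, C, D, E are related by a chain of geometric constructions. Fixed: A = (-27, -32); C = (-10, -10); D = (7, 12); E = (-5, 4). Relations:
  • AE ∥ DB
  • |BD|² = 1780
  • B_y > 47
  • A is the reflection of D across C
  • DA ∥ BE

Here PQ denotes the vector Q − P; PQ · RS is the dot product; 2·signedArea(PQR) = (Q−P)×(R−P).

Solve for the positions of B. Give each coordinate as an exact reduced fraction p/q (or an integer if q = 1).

B = (29, 48)

1. B_x = 29  [DA ∥ BE ∩ AE ∥ DB]
2. B_y = 48  [DA ∥ BE ∩ AE ∥ DB]
   → B = (29, 48)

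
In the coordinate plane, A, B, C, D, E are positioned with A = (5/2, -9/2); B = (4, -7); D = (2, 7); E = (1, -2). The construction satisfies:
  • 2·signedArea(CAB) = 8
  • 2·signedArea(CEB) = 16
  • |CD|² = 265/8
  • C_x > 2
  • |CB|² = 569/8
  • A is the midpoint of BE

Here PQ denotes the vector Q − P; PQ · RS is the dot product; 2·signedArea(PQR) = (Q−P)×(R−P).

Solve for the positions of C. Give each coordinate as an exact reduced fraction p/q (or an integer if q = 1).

1. C_x = 9/4  [line 5/2·x + 3/2·y + -15/2 = 0 ∩ |CD|² = 265/8]
2. C_y = 5/4  [line 5/2·x + 3/2·y + -15/2 = 0 ∩ |CD|² = 265/8]
   → C = (9/4, 5/4)

C = (9/4, 5/4)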